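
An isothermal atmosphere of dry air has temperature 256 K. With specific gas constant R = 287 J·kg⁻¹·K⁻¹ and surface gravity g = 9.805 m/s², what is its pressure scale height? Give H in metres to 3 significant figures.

The scale height of an isothermal atmosphere is H = RT/g.
H = 287 × 256 / 9.805 = 73472/9.805 = 7493.3 m.

H ≈ 7490 m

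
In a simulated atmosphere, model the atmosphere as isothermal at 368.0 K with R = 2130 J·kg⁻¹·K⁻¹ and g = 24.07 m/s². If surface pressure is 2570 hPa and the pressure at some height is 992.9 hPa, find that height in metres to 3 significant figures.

Scale height: H = RT/g = 2130 × 368.0 / 24.07 = 32565 m.
Invert the barometric formula: z = H ln(P₀/P).
P₀/P = 2570/992.9 = 2.5884; ln(2.5884) = 0.95104.
z = 32565 × 0.95104 = 30971 m.

z ≈ 31000 m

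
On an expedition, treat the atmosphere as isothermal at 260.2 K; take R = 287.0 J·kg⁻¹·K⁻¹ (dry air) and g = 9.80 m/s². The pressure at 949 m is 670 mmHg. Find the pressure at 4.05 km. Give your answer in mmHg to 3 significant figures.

Scale height: H = RT/g = 287.0 × 260.2 / 9.80 = 7620.1 m.
Between two levels, P₂ = P₁ exp(−Δz/H) with Δz = z₂ − z₁.
Δz = 4050.0 − 949.00 = 3101.0 m; Δz/H = 3101.0/7620.1 = 0.40695.
P₂ = 670 × exp(−0.40695) = 670 × 0.66568 = 446.01 mmHg.

P ≈ 446 mmHg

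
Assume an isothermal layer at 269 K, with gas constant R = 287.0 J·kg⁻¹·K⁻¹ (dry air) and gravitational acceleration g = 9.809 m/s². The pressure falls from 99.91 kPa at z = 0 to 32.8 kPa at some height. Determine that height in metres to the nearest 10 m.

Scale height: H = RT/g = 287.0 × 269 / 9.809 = 7870.6 m.
Invert the barometric formula: z = H ln(P₀/P).
P₀/P = 99.91/32.8 = 3.0460; ln(3.0460) = 1.1138.
z = 7870.6 × 1.1138 = 8766.3 m.

z ≈ 8770 m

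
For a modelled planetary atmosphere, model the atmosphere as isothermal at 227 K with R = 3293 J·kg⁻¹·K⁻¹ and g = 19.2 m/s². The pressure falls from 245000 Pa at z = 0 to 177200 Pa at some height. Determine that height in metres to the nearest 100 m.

Scale height: H = RT/g = 3293 × 227 / 19.2 = 38933 m.
Invert the barometric formula: z = H ln(P₀/P).
P₀/P = 245000/177200 = 1.3826; ln(1.3826) = 0.32397.
z = 38933 × 0.32397 = 12613 m.

z ≈ 12600 m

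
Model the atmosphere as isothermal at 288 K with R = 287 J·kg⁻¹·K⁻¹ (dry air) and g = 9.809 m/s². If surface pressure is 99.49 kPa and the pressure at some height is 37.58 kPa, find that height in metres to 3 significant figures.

z ≈ 8200 m

Scale height: H = RT/g = 287 × 288 / 9.809 = 8426.5 m.
Invert the barometric formula: z = H ln(P₀/P).
P₀/P = 99.49/37.58 = 2.6474; ln(2.6474) = 0.97358.
z = 8426.5 × 0.97358 = 8203.9 m.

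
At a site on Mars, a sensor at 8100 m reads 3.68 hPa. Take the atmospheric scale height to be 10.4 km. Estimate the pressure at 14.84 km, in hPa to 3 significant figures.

P ≈ 1.92 hPa

Between two levels, P₂ = P₁ exp(−Δz/H) with Δz = z₂ − z₁.
Δz = 14840 − 8100.0 = 6740.0 m; Δz/H = 6740.0/10400 = 0.64808.
P₂ = 3.68 × exp(−0.64808) = 3.68 × 0.52305 = 1.9248 hPa.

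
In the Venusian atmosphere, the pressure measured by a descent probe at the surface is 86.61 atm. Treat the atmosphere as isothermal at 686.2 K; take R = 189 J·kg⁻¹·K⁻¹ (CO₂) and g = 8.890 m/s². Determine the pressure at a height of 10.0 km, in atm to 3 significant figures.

Scale height: H = RT/g = 189 × 686.2 / 8.890 = 14589 m.
Barometric formula: P = P₀ exp(−z/H).
z/H = 10000/14589 = 0.68545; exp(−0.68545) = 0.50386.
P = 86.61 × 0.50386 = 43.639 atm.

P ≈ 43.6 atm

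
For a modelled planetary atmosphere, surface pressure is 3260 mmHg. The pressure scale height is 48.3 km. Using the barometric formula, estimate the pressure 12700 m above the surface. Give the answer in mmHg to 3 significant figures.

P ≈ 2510 mmHg

Barometric formula: P = P₀ exp(−z/H).
z/H = 12700/48300 = 0.26294; exp(−0.26294) = 0.76879.
P = 3260 × 0.76879 = 2506.3 mmHg.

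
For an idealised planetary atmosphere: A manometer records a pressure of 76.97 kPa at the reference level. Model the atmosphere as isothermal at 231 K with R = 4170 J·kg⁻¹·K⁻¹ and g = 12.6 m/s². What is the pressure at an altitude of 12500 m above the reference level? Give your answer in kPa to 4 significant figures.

P ≈ 65.36 kPa

Scale height: H = RT/g = 4170 × 231 / 12.6 = 76450 m.
Barometric formula: P = P₀ exp(−z/H).
z/H = 12500/76450 = 0.16351; exp(−0.16351) = 0.84916.
P = 76.97 × 0.84916 = 65.360 kPa.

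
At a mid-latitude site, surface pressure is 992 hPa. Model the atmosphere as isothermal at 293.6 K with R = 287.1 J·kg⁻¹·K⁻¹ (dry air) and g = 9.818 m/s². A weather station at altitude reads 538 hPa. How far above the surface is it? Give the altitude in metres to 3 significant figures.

Scale height: H = RT/g = 287.1 × 293.6 / 9.818 = 8585.5 m.
Invert the barometric formula: z = H ln(P₀/P).
P₀/P = 992/538 = 1.8439; ln(1.8439) = 0.61188.
z = 8585.5 × 0.61188 = 5253.3 m.

z ≈ 5250 m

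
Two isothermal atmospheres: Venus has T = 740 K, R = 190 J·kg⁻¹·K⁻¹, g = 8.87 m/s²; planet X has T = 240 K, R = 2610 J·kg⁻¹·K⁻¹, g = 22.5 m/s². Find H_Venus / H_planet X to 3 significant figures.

H = RT/g for each body.
H_Venus = 190 × 740 / 8.87 = 15851 m.
H_planet X = 2610 × 240 / 22.5 = 27840 m.
H_Venus/H_planet X = 15851/27840 = 0.56936.

H_Venus/H_planet X ≈ 0.569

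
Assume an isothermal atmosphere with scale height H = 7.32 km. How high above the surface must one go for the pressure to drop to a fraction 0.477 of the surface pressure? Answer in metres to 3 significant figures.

z ≈ 5420 m

Set P/P₀ = exp(−z/H) = 0.477, so z = −H ln(0.477).
−ln(0.477) = 0.74024; z = 7320.0 × 0.74024 = 5418.6 m.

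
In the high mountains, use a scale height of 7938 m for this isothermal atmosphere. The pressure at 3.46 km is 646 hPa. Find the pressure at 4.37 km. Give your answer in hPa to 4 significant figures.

P ≈ 576.0 hPa

Between two levels, P₂ = P₁ exp(−Δz/H) with Δz = z₂ − z₁.
Δz = 4370.0 − 3460.0 = 910.00 m; Δz/H = 910.00/7938.0 = 0.11464.
P₂ = 646 × exp(−0.11464) = 646 × 0.89169 = 576.03 hPa.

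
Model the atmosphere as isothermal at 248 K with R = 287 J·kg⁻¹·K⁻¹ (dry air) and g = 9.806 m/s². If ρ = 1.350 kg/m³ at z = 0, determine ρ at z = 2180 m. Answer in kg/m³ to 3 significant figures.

Scale height: H = RT/g = 287 × 248 / 9.806 = 7258.4 m.
In an isothermal atmosphere, density decays like pressure: ρ = ρ₀ exp(−z/H).
z/H = 2180.0/7258.4 = 0.30034; exp(−0.30034) = 0.74057.
ρ = 1.350 × 0.74057 = 0.99977 kg/m³.

ρ ≈ 1.00 kg/m³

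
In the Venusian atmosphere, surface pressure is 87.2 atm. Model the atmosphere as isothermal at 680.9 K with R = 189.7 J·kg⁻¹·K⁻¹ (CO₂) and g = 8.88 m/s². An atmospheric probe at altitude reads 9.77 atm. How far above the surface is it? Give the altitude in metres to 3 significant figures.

z ≈ 31800 m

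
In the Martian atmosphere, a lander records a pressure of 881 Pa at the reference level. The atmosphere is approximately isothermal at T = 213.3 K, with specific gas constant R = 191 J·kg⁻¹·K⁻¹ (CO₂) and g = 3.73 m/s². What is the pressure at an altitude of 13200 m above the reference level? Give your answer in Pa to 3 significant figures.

P ≈ 263 Pa

Scale height: H = RT/g = 191 × 213.3 / 3.73 = 10922 m.
Barometric formula: P = P₀ exp(−z/H).
z/H = 13200/10922 = 1.2086; exp(−1.2086) = 0.29862.
P = 881 × 0.29862 = 263.08 Pa.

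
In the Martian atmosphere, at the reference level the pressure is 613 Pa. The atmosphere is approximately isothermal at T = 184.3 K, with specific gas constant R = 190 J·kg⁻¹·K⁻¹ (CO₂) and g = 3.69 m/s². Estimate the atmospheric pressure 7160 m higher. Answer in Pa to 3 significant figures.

P ≈ 288 Pa

Scale height: H = RT/g = 190 × 184.3 / 3.69 = 9489.7 m.
Barometric formula: P = P₀ exp(−z/H).
z/H = 7160.0/9489.7 = 0.75450; exp(−0.75450) = 0.47025.
P = 613 × 0.47025 = 288.26 Pa.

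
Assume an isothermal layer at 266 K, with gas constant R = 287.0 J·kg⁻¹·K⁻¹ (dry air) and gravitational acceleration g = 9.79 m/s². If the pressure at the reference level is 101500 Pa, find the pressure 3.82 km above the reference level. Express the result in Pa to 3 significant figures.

Scale height: H = RT/g = 287.0 × 266 / 9.79 = 7798.0 m.
Barometric formula: P = P₀ exp(−z/H).
z/H = 3820.0/7798.0 = 0.48987; exp(−0.48987) = 0.61271.
P = 101500 × 0.61271 = 62190 Pa.

P ≈ 62200 Pa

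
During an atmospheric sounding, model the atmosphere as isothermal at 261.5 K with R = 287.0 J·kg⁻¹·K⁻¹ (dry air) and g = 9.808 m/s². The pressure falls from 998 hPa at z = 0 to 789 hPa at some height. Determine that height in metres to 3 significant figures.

z ≈ 1800 m

Scale height: H = RT/g = 287.0 × 261.5 / 9.808 = 7652.0 m.
Invert the barometric formula: z = H ln(P₀/P).
P₀/P = 998/789 = 1.2649; ln(1.2649) = 0.23499.
z = 7652.0 × 0.23499 = 1798.1 m.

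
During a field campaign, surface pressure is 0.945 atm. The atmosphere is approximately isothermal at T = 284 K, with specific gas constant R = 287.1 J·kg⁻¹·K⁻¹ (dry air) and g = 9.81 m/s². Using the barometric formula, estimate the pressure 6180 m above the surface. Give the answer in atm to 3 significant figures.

P ≈ 0.449 atm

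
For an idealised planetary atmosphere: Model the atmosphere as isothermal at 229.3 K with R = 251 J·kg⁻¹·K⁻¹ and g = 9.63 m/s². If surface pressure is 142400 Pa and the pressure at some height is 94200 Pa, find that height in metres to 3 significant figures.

z ≈ 2470 m

Scale height: H = RT/g = 251 × 229.3 / 9.63 = 5976.6 m.
Invert the barometric formula: z = H ln(P₀/P).
P₀/P = 142400/94200 = 1.5117; ln(1.5117) = 0.41323.
z = 5976.6 × 0.41323 = 2469.7 m.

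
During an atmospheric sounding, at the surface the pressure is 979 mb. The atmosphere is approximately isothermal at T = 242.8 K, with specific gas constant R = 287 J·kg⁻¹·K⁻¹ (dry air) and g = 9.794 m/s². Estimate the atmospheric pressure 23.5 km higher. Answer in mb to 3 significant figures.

Scale height: H = RT/g = 287 × 242.8 / 9.794 = 7114.9 m.
Barometric formula: P = P₀ exp(−z/H).
z/H = 23500/7114.9 = 3.3029; exp(−3.3029) = 0.036776.
P = 979 × 0.036776 = 36.004 mb.

P ≈ 36.0 mb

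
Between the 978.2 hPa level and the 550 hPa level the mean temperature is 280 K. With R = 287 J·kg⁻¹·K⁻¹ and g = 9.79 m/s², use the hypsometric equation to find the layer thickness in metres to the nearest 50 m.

Δz ≈ 4750 m

Hypsometric equation: Δz = (R T̄/g) ln(P₁/P₂).
R T̄/g = 287 × 280 / 9.79 = 8208.4 m.
ln(978.2/550) = ln(1.7785) = 0.57577.
Δz = 8208.4 × 0.57577 = 4726.2 m.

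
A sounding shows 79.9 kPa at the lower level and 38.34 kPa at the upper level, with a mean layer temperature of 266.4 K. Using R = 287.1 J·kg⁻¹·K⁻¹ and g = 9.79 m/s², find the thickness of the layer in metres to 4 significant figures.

Δz ≈ 5737 m

Hypsometric equation: Δz = (R T̄/g) ln(P₁/P₂).
R T̄/g = 287.1 × 266.4 / 9.79 = 7812.4 m.
ln(79.9/38.34) = ln(2.0840) = 0.73429.
Δz = 7812.4 × 0.73429 = 5736.6 m.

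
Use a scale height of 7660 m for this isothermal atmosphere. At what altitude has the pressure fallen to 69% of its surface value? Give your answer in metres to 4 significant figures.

Set P/P₀ = exp(−z/H) = 0.69, so z = −H ln(0.69).
−ln(0.69) = 0.37106; z = 7660.0 × 0.37106 = 2842.3 m.

z ≈ 2842 m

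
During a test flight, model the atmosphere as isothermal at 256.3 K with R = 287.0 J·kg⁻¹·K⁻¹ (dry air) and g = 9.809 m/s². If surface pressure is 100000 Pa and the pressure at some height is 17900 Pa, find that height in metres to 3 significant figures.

z ≈ 12900 m

Scale height: H = RT/g = 287.0 × 256.3 / 9.809 = 7499.0 m.
Invert the barometric formula: z = H ln(P₀/P).
P₀/P = 100000/17900 = 5.5866; ln(5.5866) = 1.7204.
z = 7499.0 × 1.7204 = 12901 m.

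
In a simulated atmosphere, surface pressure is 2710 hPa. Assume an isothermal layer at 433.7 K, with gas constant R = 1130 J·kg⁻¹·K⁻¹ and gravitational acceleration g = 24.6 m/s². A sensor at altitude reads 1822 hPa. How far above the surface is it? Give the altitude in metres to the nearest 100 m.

Scale height: H = RT/g = 1130 × 433.7 / 24.6 = 19922 m.
Invert the barometric formula: z = H ln(P₀/P).
P₀/P = 2710/1822 = 1.4874; ln(1.4874) = 0.39703.
z = 19922 × 0.39703 = 7909.6 m.

z ≈ 7900 m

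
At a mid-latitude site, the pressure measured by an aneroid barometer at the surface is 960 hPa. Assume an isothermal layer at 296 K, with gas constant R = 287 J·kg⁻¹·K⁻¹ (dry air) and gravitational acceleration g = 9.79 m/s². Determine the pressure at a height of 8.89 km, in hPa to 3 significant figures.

P ≈ 345 hPa

Scale height: H = RT/g = 287 × 296 / 9.79 = 8677.4 m.
Barometric formula: P = P₀ exp(−z/H).
z/H = 8890.0/8677.4 = 1.0245; exp(−1.0245) = 0.35898.
P = 960 × 0.35898 = 344.62 hPa.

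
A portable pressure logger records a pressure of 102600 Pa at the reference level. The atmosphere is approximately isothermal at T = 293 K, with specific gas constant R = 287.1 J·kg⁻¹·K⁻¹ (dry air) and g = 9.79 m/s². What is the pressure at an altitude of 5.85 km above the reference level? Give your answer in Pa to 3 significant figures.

P ≈ 51900 Pa

Scale height: H = RT/g = 287.1 × 293 / 9.79 = 8592.5 m.
Barometric formula: P = P₀ exp(−z/H).
z/H = 5850.0/8592.5 = 0.68083; exp(−0.68083) = 0.50620.
P = 102600 × 0.50620 = 51936 Pa.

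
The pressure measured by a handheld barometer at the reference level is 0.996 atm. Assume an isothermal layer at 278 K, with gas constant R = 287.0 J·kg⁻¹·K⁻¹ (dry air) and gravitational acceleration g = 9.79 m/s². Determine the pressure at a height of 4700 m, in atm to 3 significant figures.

P ≈ 0.559 atm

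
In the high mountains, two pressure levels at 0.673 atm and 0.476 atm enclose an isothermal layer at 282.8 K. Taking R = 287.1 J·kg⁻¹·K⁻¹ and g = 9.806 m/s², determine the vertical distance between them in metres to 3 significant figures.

Δz ≈ 2870 m

Hypsometric equation: Δz = (R T̄/g) ln(P₁/P₂).
R T̄/g = 287.1 × 282.8 / 9.806 = 8279.8 m.
ln(0.673/0.476) = ln(1.4139) = 0.34635.
Δz = 8279.8 × 0.34635 = 2867.7 m.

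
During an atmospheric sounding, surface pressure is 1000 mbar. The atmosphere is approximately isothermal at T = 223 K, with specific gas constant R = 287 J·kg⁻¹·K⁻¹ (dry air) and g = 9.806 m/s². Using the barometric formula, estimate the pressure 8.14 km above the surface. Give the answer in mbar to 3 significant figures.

P ≈ 287 mbar

Scale height: H = RT/g = 287 × 223 / 9.806 = 6526.7 m.
Barometric formula: P = P₀ exp(−z/H).
z/H = 8140.0/6526.7 = 1.2472; exp(−1.2472) = 0.28731.
P = 1000 × 0.28731 = 287.31 mbar.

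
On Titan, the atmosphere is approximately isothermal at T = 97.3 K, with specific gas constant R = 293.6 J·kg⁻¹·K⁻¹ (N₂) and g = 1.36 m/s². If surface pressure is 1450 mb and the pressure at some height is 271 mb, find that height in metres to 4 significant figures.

z ≈ 35230 m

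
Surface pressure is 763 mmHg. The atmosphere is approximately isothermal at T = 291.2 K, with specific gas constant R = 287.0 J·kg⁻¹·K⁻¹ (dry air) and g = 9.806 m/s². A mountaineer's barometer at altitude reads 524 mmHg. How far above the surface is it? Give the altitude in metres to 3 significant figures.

z ≈ 3200 m

Scale height: H = RT/g = 287.0 × 291.2 / 9.806 = 8522.8 m.
Invert the barometric formula: z = H ln(P₀/P).
P₀/P = 763/524 = 1.4561; ln(1.4561) = 0.37576.
z = 8522.8 × 0.37576 = 3202.5 m.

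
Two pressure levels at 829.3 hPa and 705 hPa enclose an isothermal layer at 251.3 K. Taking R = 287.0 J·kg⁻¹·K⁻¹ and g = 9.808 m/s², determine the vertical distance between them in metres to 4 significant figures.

Δz ≈ 1194 m

Hypsometric equation: Δz = (R T̄/g) ln(P₁/P₂).
R T̄/g = 287.0 × 251.3 / 9.808 = 7353.5 m.
ln(829.3/705) = ln(1.1763) = 0.16237.
Δz = 7353.5 × 0.16237 = 1194.0 m.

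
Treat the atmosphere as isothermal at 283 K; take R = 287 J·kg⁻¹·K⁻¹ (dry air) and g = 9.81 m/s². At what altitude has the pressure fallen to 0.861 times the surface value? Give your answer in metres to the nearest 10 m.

Scale height: H = RT/g = 287 × 283 / 9.81 = 8279.4 m.
Set P/P₀ = exp(−z/H) = 0.861, so z = −H ln(0.861).
−ln(0.861) = 0.14966; z = 8279.4 × 0.14966 = 1239.1 m.

z ≈ 1240 m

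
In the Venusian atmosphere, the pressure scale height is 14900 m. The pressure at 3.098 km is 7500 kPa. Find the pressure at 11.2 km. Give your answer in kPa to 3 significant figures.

P ≈ 4350 kPa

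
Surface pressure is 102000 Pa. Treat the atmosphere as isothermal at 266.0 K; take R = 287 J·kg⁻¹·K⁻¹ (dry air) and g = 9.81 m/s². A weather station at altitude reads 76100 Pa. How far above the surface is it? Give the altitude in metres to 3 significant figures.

z ≈ 2280 m

Scale height: H = RT/g = 287 × 266.0 / 9.81 = 7782.1 m.
Invert the barometric formula: z = H ln(P₀/P).
P₀/P = 102000/76100 = 1.3403; ln(1.3403) = 0.29289.
z = 7782.1 × 0.29289 = 2279.3 m.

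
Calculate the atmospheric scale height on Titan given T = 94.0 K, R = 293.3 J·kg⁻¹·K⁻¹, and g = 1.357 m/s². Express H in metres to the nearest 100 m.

The scale height of an isothermal atmosphere is H = RT/g.
H = 293.3 × 94.0 / 1.357 = 27570/1.357 = 20317 m.

H ≈ 20300 m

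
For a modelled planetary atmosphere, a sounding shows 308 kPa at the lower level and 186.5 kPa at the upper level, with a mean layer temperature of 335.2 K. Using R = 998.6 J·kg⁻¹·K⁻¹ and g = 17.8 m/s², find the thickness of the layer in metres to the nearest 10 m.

Δz ≈ 9430 m

Hypsometric equation: Δz = (R T̄/g) ln(P₁/P₂).
R T̄/g = 998.6 × 335.2 / 17.8 = 18805 m.
ln(308/186.5) = ln(1.6515) = 0.50168.
Δz = 18805 × 0.50168 = 9434.1 m.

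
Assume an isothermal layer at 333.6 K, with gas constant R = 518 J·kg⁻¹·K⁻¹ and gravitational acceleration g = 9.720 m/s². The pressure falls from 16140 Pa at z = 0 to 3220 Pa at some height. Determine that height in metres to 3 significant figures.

z ≈ 28700 m

Scale height: H = RT/g = 518 × 333.6 / 9.720 = 17778 m.
Invert the barometric formula: z = H ln(P₀/P).
P₀/P = 16140/3220 = 5.0124; ln(5.0124) = 1.6119.
z = 17778 × 1.6119 = 28656 m.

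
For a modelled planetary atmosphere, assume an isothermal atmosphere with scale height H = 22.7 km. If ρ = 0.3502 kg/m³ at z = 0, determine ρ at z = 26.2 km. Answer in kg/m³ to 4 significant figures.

ρ ≈ 0.1104 kg/m³

In an isothermal atmosphere, density decays like pressure: ρ = ρ₀ exp(−z/H).
z/H = 26200/22700 = 1.1542; exp(−1.1542) = 0.31531.
ρ = 0.3502 × 0.31531 = 0.11042 kg/m³.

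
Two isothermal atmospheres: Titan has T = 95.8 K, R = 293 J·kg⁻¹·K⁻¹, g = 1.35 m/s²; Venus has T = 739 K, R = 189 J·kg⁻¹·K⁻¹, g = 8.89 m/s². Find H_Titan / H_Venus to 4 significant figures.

H = RT/g for each body.
H_Titan = 293 × 95.8 / 1.35 = 20792 m.
H_Venus = 189 × 739 / 8.89 = 15711 m.
H_Titan/H_Venus = 20792/15711 = 1.3234.

H_Titan/H_Venus ≈ 1.323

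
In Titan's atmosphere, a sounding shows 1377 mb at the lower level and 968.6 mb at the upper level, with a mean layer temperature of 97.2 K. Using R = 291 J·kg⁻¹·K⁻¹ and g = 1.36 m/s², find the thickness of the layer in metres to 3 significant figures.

Hypsometric equation: Δz = (R T̄/g) ln(P₁/P₂).
R T̄/g = 291 × 97.2 / 1.36 = 20798 m.
ln(1377/968.6) = ln(1.4216) = 0.35178.
Δz = 20798 × 0.35178 = 7316.3 m.

Δz ≈ 7320 m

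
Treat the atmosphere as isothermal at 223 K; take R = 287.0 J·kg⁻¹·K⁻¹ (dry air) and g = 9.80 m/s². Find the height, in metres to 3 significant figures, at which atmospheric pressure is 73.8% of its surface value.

z ≈ 1980 m

Scale height: H = RT/g = 287.0 × 223 / 9.80 = 6530.7 m.
Set P/P₀ = exp(−z/H) = 0.738, so z = −H ln(0.738).
−ln(0.738) = 0.30381; z = 6530.7 × 0.30381 = 1984.1 m.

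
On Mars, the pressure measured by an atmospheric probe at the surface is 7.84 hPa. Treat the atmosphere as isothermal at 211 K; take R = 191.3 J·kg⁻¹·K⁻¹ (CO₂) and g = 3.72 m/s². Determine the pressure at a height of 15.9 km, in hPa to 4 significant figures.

P ≈ 1.811 hPa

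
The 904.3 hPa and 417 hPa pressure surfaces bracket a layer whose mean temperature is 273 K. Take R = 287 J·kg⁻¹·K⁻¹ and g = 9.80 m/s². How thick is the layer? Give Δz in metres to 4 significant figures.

Hypsometric equation: Δz = (R T̄/g) ln(P₁/P₂).
R T̄/g = 287 × 273 / 9.80 = 7995.0 m.
ln(904.3/417) = ln(2.1686) = 0.77408.
Δz = 7995.0 × 0.77408 = 6188.8 m.

Δz ≈ 6189 m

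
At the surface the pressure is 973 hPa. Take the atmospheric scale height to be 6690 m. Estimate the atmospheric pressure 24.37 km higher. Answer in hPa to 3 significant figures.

P ≈ 25.5 hPa

Barometric formula: P = P₀ exp(−z/H).
z/H = 24370/6690.0 = 3.6428; exp(−3.6428) = 0.026179.
P = 973 × 0.026179 = 25.472 hPa.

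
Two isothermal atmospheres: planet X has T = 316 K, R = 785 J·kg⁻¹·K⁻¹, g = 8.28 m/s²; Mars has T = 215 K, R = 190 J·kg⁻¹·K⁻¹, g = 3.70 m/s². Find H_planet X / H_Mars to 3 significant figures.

H = RT/g for each body.
H_planet X = 785 × 316 / 8.28 = 29959 m.
H_Mars = 190 × 215 / 3.70 = 11041 m.
H_planet X/H_Mars = 29959/11041 = 2.7134.

H_planet X/H_Mars ≈ 2.71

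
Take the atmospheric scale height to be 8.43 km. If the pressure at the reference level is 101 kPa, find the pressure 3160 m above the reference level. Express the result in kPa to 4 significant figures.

Barometric formula: P = P₀ exp(−z/H).
z/H = 3160.0/8430.0 = 0.37485; exp(−0.37485) = 0.68739.
P = 101 × 0.68739 = 69.426 kPa.

P ≈ 69.43 kPa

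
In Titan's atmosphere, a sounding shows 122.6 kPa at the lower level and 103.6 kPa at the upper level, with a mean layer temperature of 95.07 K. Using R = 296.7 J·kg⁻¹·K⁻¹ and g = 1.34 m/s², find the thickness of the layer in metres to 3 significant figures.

Hypsometric equation: Δz = (R T̄/g) ln(P₁/P₂).
R T̄/g = 296.7 × 95.07 / 1.34 = 21050 m.
ln(122.6/103.6) = ln(1.1834) = 0.16839.
Δz = 21050 × 0.16839 = 3544.6 m.

Δz ≈ 3540 m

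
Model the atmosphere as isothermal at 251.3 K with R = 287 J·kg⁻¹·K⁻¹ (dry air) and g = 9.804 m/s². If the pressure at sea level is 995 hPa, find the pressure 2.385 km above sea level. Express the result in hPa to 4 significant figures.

Scale height: H = RT/g = 287 × 251.3 / 9.804 = 7356.5 m.
Barometric formula: P = P₀ exp(−z/H).
z/H = 2385.0/7356.5 = 0.32420; exp(−0.32420) = 0.72311.
P = 995 × 0.72311 = 719.49 hPa.

P ≈ 719.5 hPa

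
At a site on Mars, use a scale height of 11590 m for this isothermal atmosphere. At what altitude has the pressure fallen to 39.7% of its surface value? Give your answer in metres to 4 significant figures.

Set P/P₀ = exp(−z/H) = 0.397, so z = −H ln(0.397).
−ln(0.397) = 0.92382; z = 11590 × 0.92382 = 10707 m.

z ≈ 10710 m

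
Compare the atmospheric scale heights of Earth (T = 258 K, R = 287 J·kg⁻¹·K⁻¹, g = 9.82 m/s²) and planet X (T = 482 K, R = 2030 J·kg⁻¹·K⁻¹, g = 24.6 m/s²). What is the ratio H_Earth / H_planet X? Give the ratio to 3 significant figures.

H = RT/g for each body.
H_Earth = 287 × 258 / 9.82 = 7540.3 m.
H_planet X = 2030 × 482 / 24.6 = 39775 m.
H_Earth/H_planet X = 7540.3/39775 = 0.18957.

H_Earth/H_planet X ≈ 0.190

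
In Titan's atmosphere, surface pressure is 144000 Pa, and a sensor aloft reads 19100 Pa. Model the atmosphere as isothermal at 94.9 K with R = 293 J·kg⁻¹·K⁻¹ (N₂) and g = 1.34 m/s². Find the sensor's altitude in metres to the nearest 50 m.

z ≈ 41900 m

Scale height: H = RT/g = 293 × 94.9 / 1.34 = 20751 m.
Invert the barometric formula: z = H ln(P₀/P).
P₀/P = 144000/19100 = 7.5393; ln(7.5393) = 2.0201.
z = 20751 × 2.0201 = 41919 m.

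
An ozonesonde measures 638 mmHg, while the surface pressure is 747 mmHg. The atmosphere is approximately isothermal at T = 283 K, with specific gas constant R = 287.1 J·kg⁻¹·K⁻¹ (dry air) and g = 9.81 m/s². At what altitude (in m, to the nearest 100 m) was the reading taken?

z ≈ 1300 m

Scale height: H = RT/g = 287.1 × 283 / 9.81 = 8282.3 m.
Invert the barometric formula: z = H ln(P₀/P).
P₀/P = 747/638 = 1.1708; ln(1.1708) = 0.15769.
z = 8282.3 × 0.15769 = 1306.0 m.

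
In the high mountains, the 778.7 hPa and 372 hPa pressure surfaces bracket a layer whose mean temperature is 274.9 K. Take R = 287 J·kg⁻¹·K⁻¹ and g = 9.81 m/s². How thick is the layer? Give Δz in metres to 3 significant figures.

Hypsometric equation: Δz = (R T̄/g) ln(P₁/P₂).
R T̄/g = 287 × 274.9 / 9.81 = 8042.4 m.
ln(778.7/372) = ln(2.0933) = 0.73874.
Δz = 8042.4 × 0.73874 = 5941.2 m.

Δz ≈ 5940 m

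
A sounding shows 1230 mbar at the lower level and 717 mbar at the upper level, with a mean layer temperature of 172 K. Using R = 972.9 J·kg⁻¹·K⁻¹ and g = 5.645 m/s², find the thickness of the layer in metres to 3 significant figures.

Hypsometric equation: Δz = (R T̄/g) ln(P₁/P₂).
R T̄/g = 972.9 × 172 / 5.645 = 29644 m.
ln(1230/717) = ln(1.7155) = 0.53970.
Δz = 29644 × 0.53970 = 15999 m.

Δz ≈ 16000 m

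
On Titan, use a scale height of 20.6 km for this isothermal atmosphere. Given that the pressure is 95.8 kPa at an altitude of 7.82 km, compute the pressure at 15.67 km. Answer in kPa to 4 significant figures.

P ≈ 65.44 kPa

Between two levels, P₂ = P₁ exp(−Δz/H) with Δz = z₂ − z₁.
Δz = 15670 − 7820.0 = 7850.0 m; Δz/H = 7850.0/20600 = 0.38107.
P₂ = 95.8 × exp(−0.38107) = 95.8 × 0.68313 = 65.444 kPa.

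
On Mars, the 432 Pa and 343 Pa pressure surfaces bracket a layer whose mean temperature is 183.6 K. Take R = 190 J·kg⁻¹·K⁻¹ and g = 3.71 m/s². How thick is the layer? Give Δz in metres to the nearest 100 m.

Hypsometric equation: Δz = (R T̄/g) ln(P₁/P₂).
R T̄/g = 190 × 183.6 / 3.71 = 9402.7 m.
ln(432/343) = ln(1.2595) = 0.23071.
Δz = 9402.7 × 0.23071 = 2169.3 m.

Δz ≈ 2200 m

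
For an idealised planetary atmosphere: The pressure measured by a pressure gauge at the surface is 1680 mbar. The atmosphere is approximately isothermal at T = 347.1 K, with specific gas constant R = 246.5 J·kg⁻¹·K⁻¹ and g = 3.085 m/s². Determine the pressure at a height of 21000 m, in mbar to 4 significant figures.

Scale height: H = RT/g = 246.5 × 347.1 / 3.085 = 27734 m.
Barometric formula: P = P₀ exp(−z/H).
z/H = 21000/27734 = 0.75719; exp(−0.75719) = 0.46898.
P = 1680 × 0.46898 = 787.89 mbar.

P ≈ 787.9 mbar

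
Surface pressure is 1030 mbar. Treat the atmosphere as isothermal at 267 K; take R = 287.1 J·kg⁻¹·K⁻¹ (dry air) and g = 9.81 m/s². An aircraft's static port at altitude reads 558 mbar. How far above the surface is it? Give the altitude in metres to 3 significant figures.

Scale height: H = RT/g = 287.1 × 267 / 9.81 = 7814.0 m.
Invert the barometric formula: z = H ln(P₀/P).
P₀/P = 1030/558 = 1.8459; ln(1.8459) = 0.61297.
z = 7814.0 × 0.61297 = 4789.7 m.

z ≈ 4790 m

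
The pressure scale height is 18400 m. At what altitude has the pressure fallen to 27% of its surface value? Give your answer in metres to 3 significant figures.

z ≈ 24100 m

Set P/P₀ = exp(−z/H) = 0.27, so z = −H ln(0.27).
−ln(0.27) = 1.3093; z = 18400 × 1.3093 = 24091 m.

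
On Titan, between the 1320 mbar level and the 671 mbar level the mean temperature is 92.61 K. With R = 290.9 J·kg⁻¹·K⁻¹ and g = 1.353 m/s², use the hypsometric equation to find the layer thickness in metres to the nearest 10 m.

Hypsometric equation: Δz = (R T̄/g) ln(P₁/P₂).
R T̄/g = 290.9 × 92.61 / 1.353 = 19911 m.
ln(1320/671) = ln(1.9672) = 0.67661.
Δz = 19911 × 0.67661 = 13472 m.

Δz ≈ 13470 m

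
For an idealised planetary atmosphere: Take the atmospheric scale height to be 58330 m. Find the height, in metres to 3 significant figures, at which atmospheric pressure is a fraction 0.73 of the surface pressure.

Set P/P₀ = exp(−z/H) = 0.73, so z = −H ln(0.73).
−ln(0.73) = 0.31471; z = 58330 × 0.31471 = 18357 m.

z ≈ 18400 m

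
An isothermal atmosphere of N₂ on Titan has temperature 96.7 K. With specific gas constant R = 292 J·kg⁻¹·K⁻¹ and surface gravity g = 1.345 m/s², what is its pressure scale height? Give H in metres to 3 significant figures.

H ≈ 21000 m

The scale height of an isothermal atmosphere is H = RT/g.
H = 292 × 96.7 / 1.345 = 28236/1.345 = 20993 m.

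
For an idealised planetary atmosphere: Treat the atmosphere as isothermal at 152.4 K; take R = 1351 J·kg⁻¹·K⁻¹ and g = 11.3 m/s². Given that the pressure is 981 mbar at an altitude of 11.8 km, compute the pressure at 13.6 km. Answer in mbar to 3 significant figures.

P ≈ 889 mbar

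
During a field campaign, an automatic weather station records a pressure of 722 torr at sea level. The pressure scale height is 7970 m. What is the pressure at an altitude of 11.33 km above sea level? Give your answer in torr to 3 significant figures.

Barometric formula: P = P₀ exp(−z/H).
z/H = 11330/7970.0 = 1.4216; exp(−1.4216) = 0.24133.
P = 722 × 0.24133 = 174.24 torr.

P ≈ 174 torr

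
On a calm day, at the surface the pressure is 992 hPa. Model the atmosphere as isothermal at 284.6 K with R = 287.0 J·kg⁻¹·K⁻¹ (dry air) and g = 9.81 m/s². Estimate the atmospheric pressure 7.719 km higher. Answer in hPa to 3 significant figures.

Scale height: H = RT/g = 287.0 × 284.6 / 9.81 = 8326.2 m.
Barometric formula: P = P₀ exp(−z/H).
z/H = 7719.0/8326.2 = 0.92707; exp(−0.92707) = 0.39571.
P = 992 × 0.39571 = 392.54 hPa.

P ≈ 393 hPa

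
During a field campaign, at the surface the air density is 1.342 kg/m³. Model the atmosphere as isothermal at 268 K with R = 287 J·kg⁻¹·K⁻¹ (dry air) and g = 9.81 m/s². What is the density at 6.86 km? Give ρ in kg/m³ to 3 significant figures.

Scale height: H = RT/g = 287 × 268 / 9.81 = 7840.6 m.
In an isothermal atmosphere, density decays like pressure: ρ = ρ₀ exp(−z/H).
z/H = 6860.0/7840.6 = 0.87493; exp(−0.87493) = 0.41689.
ρ = 1.342 × 0.41689 = 0.55947 kg/m³.

ρ ≈ 0.559 kg/m³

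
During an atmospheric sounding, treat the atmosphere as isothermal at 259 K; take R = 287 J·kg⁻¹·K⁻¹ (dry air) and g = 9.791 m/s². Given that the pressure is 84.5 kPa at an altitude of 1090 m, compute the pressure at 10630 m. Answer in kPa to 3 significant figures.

P ≈ 24.1 kPa

Scale height: H = RT/g = 287 × 259 / 9.791 = 7592.0 m.
Between two levels, P₂ = P₁ exp(−Δz/H) with Δz = z₂ − z₁.
Δz = 10630 − 1090.0 = 9540.0 m; Δz/H = 9540.0/7592.0 = 1.2566.
P₂ = 84.5 × exp(−1.2566) = 84.5 × 0.28462 = 24.050 kPa.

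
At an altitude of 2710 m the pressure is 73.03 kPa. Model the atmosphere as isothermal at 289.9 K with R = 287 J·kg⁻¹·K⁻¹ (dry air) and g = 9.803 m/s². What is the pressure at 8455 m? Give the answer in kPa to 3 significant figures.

P ≈ 37.1 kPa

Scale height: H = RT/g = 287 × 289.9 / 9.803 = 8487.3 m.
Between two levels, P₂ = P₁ exp(−Δz/H) with Δz = z₂ − z₁.
Δz = 8455.0 − 2710.0 = 5745.0 m; Δz/H = 5745.0/8487.3 = 0.67689.
P₂ = 73.03 × exp(−0.67689) = 73.03 × 0.50820 = 37.114 kPa.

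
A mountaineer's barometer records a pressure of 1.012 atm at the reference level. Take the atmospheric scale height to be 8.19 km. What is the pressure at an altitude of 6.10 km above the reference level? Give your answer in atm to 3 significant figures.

P ≈ 0.481 atm

Barometric formula: P = P₀ exp(−z/H).
z/H = 6100.0/8190.0 = 0.74481; exp(−0.74481) = 0.47482.
P = 1.012 × 0.47482 = 0.48052 atm.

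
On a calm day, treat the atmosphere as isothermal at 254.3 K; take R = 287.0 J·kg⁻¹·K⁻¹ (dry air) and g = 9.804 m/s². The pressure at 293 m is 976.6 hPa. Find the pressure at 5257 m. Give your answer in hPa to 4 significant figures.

P ≈ 501.3 hPa

Scale height: H = RT/g = 287.0 × 254.3 / 9.804 = 7444.3 m.
Between two levels, P₂ = P₁ exp(−Δz/H) with Δz = z₂ − z₁.
Δz = 5257.0 − 293.00 = 4964.0 m; Δz/H = 4964.0/7444.3 = 0.66682.
P₂ = 976.6 × exp(−0.66682) = 976.6 × 0.51334 = 501.33 hPa.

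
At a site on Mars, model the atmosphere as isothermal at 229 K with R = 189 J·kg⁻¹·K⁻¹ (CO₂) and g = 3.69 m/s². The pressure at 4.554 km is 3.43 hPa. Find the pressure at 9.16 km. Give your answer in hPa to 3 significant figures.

P ≈ 2.32 hPa

Scale height: H = RT/g = 189 × 229 / 3.69 = 11729 m.
Between two levels, P₂ = P₁ exp(−Δz/H) with Δz = z₂ − z₁.
Δz = 9160.0 − 4554.0 = 4606.0 m; Δz/H = 4606.0/11729 = 0.39270.
P₂ = 3.43 × exp(−0.39270) = 3.43 × 0.67523 = 2.3160 hPa.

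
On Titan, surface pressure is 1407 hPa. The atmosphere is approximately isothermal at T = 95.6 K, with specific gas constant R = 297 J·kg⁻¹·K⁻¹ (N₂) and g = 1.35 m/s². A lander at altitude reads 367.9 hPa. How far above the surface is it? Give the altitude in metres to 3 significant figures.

z ≈ 28200 m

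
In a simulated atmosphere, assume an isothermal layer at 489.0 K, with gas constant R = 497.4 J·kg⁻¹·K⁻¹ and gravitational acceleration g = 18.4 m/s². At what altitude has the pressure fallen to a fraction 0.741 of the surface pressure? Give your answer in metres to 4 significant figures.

Scale height: H = RT/g = 497.4 × 489.0 / 18.4 = 13219 m.
Set P/P₀ = exp(−z/H) = 0.741, so z = −H ln(0.741).
−ln(0.741) = 0.29975; z = 13219 × 0.29975 = 3962.4 m.

z ≈ 3962 m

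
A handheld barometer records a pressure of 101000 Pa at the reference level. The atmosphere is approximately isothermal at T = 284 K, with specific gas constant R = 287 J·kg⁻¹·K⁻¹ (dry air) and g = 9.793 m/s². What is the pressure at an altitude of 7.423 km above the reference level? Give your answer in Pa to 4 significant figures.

Scale height: H = RT/g = 287 × 284 / 9.793 = 8323.1 m.
Barometric formula: P = P₀ exp(−z/H).
z/H = 7423.0/8323.1 = 0.89186; exp(−0.89186) = 0.40989.
P = 101000 × 0.40989 = 41399 Pa.

P ≈ 41400 Pa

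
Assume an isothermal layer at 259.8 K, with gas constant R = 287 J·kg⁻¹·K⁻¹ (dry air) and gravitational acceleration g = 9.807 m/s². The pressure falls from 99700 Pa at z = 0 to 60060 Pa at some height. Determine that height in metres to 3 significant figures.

z ≈ 3850 m

Scale height: H = RT/g = 287 × 259.8 / 9.807 = 7603.0 m.
Invert the barometric formula: z = H ln(P₀/P).
P₀/P = 99700/60060 = 1.6600; ln(1.6600) = 0.50682.
z = 7603.0 × 0.50682 = 3853.4 m.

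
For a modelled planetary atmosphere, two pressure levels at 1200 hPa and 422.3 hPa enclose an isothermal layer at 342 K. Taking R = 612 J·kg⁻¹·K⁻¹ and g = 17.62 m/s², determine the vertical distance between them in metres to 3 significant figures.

Δz ≈ 12400 m

Hypsometric equation: Δz = (R T̄/g) ln(P₁/P₂).
R T̄/g = 612 × 342 / 17.62 = 11879 m.
ln(1200/422.3) = ln(2.8416) = 1.0444.
Δz = 11879 × 1.0444 = 12406 m.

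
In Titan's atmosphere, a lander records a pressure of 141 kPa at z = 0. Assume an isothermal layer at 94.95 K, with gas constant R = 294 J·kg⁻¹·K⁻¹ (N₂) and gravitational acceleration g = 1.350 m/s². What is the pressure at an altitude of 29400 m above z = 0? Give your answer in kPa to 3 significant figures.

P ≈ 34.0 kPa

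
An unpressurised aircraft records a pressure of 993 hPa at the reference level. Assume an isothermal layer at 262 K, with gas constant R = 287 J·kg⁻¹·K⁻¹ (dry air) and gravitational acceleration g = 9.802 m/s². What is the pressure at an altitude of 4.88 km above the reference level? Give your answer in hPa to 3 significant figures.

Scale height: H = RT/g = 287 × 262 / 9.802 = 7671.3 m.
Barometric formula: P = P₀ exp(−z/H).
z/H = 4880.0/7671.3 = 0.63614; exp(−0.63614) = 0.52933.
P = 993 × 0.52933 = 525.62 hPa.

P ≈ 526 hPa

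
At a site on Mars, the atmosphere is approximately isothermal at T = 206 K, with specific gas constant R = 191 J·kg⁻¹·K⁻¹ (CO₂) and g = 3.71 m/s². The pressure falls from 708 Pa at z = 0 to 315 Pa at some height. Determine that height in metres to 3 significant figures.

z ≈ 8590 m

Scale height: H = RT/g = 191 × 206 / 3.71 = 10605 m.
Invert the barometric formula: z = H ln(P₀/P).
P₀/P = 708/315 = 2.2476; ln(2.2476) = 0.80986.
z = 10605 × 0.80986 = 8588.6 m.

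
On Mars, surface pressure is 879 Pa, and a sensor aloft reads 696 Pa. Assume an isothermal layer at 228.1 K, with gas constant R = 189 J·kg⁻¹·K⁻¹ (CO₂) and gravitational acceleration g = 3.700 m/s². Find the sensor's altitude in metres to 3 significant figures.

Scale height: H = RT/g = 189 × 228.1 / 3.700 = 11652 m.
Invert the barometric formula: z = H ln(P₀/P).
P₀/P = 879/696 = 1.2629; ln(1.2629) = 0.23341.
z = 11652 × 0.23341 = 2719.7 m.

z ≈ 2720 m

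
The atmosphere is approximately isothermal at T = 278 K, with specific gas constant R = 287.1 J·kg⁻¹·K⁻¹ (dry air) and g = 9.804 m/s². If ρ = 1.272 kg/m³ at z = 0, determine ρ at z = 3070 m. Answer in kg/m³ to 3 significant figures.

Scale height: H = RT/g = 287.1 × 278 / 9.804 = 8140.9 m.
In an isothermal atmosphere, density decays like pressure: ρ = ρ₀ exp(−z/H).
z/H = 3070.0/8140.9 = 0.37711; exp(−0.37711) = 0.68584.
ρ = 1.272 × 0.68584 = 0.87239 kg/m³.

ρ ≈ 0.872 kg/m³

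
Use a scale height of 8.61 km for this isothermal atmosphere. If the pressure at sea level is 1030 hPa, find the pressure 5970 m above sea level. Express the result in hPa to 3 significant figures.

P ≈ 515 hPa

Barometric formula: P = P₀ exp(−z/H).
z/H = 5970.0/8610.0 = 0.69338; exp(−0.69338) = 0.49988.
P = 1030 × 0.49988 = 514.88 hPa.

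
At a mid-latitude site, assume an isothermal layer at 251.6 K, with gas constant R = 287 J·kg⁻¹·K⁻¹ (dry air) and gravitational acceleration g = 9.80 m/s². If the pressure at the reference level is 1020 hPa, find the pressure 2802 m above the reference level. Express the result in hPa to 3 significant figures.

P ≈ 697 hPa

Scale height: H = RT/g = 287 × 251.6 / 9.80 = 7368.3 m.
Barometric formula: P = P₀ exp(−z/H).
z/H = 2802.0/7368.3 = 0.38028; exp(−0.38028) = 0.68367.
P = 1020 × 0.68367 = 697.34 hPa.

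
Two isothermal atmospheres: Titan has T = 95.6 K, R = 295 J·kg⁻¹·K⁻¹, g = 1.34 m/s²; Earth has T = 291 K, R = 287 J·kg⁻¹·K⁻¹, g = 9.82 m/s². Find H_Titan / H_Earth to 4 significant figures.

H_Titan/H_Earth ≈ 2.475

H = RT/g for each body.
H_Titan = 295 × 95.6 / 1.34 = 21046 m.
H_Earth = 287 × 291 / 9.82 = 8504.8 m.
H_Titan/H_Earth = 21046/8504.8 = 2.4746.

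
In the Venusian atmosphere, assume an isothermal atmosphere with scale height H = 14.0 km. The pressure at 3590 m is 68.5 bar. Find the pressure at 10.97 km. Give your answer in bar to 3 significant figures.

P ≈ 40.4 bar

Between two levels, P₂ = P₁ exp(−Δz/H) with Δz = z₂ − z₁.
Δz = 10970 − 3590.0 = 7380.0 m; Δz/H = 7380.0/14000 = 0.52714.
P₂ = 68.5 × exp(−0.52714) = 68.5 × 0.59029 = 40.435 bar.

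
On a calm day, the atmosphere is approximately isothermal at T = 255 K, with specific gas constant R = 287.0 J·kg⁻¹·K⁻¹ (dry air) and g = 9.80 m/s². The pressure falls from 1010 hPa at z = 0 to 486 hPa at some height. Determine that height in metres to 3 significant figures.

Scale height: H = RT/g = 287.0 × 255 / 9.80 = 7467.9 m.
Invert the barometric formula: z = H ln(P₀/P).
P₀/P = 1010/486 = 2.0782; ln(2.0782) = 0.73150.
z = 7467.9 × 0.73150 = 5462.8 m.

z ≈ 5460 m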